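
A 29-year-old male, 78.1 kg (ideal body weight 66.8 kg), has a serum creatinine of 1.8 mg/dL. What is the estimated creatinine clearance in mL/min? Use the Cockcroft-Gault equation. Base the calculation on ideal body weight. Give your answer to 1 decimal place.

CrCl = (140 − 29) × 66.8 / (72 × 1.8) = 7414.8 / 129.60 ≈ 57.2 mL/min

57.2 mL/min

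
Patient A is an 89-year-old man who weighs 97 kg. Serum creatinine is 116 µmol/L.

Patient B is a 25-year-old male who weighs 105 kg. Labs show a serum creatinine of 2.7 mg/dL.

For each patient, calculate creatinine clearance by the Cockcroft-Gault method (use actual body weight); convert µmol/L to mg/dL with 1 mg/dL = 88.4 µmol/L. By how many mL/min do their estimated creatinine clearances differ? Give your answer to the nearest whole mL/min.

Patient A: SCr = 116 / 88.4 = 1.312 mg/dL
Patient A: CrCl = (140 − 89) × 97 / (72 × 1.312) = 4947.0 / 94.46 ≈ 52.4 mL/min
Patient B: CrCl = (140 − 25) × 105 / (72 × 2.7) = 12075.0 / 194.40 ≈ 62.1 mL/min
|52.4 − 62.1| = 9.7 mL/min

10 mL/min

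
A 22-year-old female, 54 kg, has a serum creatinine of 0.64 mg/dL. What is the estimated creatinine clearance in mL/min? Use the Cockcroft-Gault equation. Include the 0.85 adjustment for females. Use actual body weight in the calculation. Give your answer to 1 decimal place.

CrCl = (140 − 22) × 54 / (72 × 0.64) × 0.85 = 6372.0 / 46.08 × 0.85 ≈ 117.5 mL/min

117.5 mL/min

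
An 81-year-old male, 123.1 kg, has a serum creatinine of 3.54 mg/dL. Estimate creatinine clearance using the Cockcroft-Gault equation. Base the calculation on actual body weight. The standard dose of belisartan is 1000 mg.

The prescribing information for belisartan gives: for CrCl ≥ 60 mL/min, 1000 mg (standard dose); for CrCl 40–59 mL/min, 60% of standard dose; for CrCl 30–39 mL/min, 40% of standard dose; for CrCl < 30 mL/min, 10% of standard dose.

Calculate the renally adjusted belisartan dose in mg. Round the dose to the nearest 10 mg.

100 mg

CrCl = (140 − 81) × 123.1 / (72 × 3.54) = 7262.9 / 254.88 ≈ 28.5 mL/min
CrCl ≈ 28 mL/min → bracket < 30 mL/min.
10% of 1000 mg = 100 mg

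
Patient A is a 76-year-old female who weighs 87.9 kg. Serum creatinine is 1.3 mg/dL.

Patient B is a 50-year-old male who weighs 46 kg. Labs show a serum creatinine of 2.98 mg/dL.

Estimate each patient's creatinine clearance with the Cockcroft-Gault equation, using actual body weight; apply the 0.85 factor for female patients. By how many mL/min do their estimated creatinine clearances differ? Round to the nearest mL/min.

Patient A: CrCl = (140 − 76) × 87.9 / (72 × 1.3) × 0.85 = 5625.6 / 93.60 × 0.85 ≈ 51.1 mL/min
Patient B: CrCl = (140 − 50) × 46 / (72 × 2.98) = 4140.0 / 214.56 ≈ 19.3 mL/min
|51.1 − 19.3| = 31.8 mL/min

32 mL/min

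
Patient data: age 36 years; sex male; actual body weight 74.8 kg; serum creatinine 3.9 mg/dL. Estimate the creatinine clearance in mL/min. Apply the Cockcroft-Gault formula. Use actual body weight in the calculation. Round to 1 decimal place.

27.7 mL/min

CrCl = (140 − 36) × 74.8 / (72 × 3.9) = 7779.2 / 280.80 ≈ 27.7 mL/min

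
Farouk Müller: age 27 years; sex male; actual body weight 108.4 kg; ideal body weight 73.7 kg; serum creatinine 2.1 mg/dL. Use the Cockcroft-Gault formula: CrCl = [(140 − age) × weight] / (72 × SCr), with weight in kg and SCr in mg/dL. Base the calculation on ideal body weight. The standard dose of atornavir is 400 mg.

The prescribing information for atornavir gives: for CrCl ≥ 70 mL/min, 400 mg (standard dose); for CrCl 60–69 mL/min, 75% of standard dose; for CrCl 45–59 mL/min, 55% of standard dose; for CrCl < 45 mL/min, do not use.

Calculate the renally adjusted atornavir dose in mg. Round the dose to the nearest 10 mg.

CrCl = (140 − 27) × 73.7 / (72 × 2.1) = 8328.1 / 151.20 ≈ 55.1 mL/min
CrCl ≈ 55 mL/min → bracket 45–59 mL/min.
55% of 400 mg = 220 mg

220 mg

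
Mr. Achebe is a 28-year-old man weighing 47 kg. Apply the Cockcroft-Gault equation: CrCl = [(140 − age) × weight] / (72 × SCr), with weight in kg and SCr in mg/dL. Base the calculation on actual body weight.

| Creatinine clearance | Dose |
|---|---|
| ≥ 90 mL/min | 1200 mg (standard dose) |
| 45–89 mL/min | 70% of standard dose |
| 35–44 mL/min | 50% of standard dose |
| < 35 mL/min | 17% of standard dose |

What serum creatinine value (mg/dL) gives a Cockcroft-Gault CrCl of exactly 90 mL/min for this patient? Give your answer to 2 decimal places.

Standard dose requires CrCl ≥ 90 mL/min.
Set (140 − 28) × 47 / (72 × SCr) = 90
SCr = (140 − 28) × 47 / (72 × 90) = 0.812 mg/dL

0.81 mg/dL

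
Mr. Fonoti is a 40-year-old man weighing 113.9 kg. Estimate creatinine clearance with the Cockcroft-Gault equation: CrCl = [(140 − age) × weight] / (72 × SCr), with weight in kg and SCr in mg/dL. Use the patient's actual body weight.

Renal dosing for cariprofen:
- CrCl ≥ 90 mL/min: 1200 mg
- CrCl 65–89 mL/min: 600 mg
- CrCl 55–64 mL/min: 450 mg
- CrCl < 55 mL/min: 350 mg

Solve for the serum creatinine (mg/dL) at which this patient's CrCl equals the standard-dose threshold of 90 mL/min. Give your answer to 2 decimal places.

Standard dose requires CrCl ≥ 90 mL/min.
Set (140 − 40) × 113.9 / (72 × SCr) = 90
SCr = (140 − 40) × 113.9 / (72 × 90) = 1.758 mg/dL

1.76 mg/dL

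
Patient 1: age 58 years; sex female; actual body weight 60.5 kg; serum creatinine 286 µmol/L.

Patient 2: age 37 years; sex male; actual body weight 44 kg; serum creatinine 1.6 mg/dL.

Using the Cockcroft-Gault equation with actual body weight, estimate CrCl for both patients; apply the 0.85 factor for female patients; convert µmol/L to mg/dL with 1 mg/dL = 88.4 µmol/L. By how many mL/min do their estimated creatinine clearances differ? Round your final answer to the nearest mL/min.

Patient 1: SCr = 286 / 88.4 = 3.235 mg/dL
Patient 1: CrCl = (140 − 58) × 60.5 / (72 × 3.235) × 0.85 = 4961.0 / 232.92 × 0.85 ≈ 18.1 mL/min
Patient 2: CrCl = (140 − 37) × 44 / (72 × 1.6) = 4532.0 / 115.20 ≈ 39.3 mL/min
|18.1 − 39.3| = 21.2 mL/min

21 mL/min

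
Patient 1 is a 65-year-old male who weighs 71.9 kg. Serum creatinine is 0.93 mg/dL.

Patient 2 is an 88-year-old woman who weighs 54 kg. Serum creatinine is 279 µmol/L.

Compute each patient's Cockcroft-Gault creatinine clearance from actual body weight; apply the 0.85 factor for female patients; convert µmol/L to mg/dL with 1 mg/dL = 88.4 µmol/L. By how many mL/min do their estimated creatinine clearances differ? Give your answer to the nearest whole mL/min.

70 mL/min

Patient 1: CrCl = (140 − 65) × 71.9 / (72 × 0.93) = 5392.5 / 66.96 ≈ 80.5 mL/min
Patient 2: SCr = 279 / 88.4 = 3.156 mg/dL
Patient 2: CrCl = (140 − 88) × 54 / (72 × 3.156) × 0.85 = 2808.0 / 227.23 × 0.85 ≈ 10.5 mL/min
|80.5 − 10.5| = 70.0 mL/min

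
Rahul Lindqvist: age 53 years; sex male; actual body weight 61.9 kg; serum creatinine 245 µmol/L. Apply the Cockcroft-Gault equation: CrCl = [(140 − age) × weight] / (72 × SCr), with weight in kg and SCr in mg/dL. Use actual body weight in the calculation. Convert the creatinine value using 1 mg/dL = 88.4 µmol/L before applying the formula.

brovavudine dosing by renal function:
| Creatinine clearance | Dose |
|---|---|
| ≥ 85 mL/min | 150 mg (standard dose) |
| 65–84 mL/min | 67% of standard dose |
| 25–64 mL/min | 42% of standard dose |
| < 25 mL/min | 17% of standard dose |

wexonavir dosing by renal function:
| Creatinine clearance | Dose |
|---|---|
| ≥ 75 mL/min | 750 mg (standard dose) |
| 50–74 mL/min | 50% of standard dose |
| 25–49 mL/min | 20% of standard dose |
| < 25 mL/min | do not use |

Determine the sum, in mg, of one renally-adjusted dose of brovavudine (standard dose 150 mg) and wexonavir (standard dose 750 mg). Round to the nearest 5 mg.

215 mg

SCr = 245 / 88.4 = 2.771 mg/dL
CrCl = (140 − 53) × 61.9 / (72 × 2.771) = 5385.3 / 199.51 ≈ 27.0 mL/min
CrCl ≈ 27 mL/min.
brovavudine: 25–64 mL/min → 42% of 150 mg = 63 mg.
wexonavir: 25–49 mL/min → 20% of 750 mg = 150 mg.
Total = 63 + 150 = 213 mg.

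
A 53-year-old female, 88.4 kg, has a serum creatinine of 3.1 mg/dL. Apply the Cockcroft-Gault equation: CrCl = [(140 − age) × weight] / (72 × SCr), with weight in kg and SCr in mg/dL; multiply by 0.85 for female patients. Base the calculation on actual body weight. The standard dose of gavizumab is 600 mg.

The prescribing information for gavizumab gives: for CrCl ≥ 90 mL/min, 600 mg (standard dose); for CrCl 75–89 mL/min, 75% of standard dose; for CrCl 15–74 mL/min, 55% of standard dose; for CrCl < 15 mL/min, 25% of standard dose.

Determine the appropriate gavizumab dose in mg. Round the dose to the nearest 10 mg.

CrCl = (140 − 53) × 88.4 / (72 × 3.1) × 0.85 = 7690.8 / 223.20 × 0.85 ≈ 29.3 mL/min
CrCl ≈ 29 mL/min → bracket 15–74 mL/min.
55% of 600 mg = 330 mg

330 mg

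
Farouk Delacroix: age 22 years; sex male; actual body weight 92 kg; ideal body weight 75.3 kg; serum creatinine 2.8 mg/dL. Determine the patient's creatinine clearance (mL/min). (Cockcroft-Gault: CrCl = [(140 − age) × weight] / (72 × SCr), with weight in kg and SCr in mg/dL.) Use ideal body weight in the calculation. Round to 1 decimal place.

CrCl = (140 − 22) × 75.3 / (72 × 2.8) = 8885.4 / 201.60 ≈ 44.1 mL/min

44.1 mL/min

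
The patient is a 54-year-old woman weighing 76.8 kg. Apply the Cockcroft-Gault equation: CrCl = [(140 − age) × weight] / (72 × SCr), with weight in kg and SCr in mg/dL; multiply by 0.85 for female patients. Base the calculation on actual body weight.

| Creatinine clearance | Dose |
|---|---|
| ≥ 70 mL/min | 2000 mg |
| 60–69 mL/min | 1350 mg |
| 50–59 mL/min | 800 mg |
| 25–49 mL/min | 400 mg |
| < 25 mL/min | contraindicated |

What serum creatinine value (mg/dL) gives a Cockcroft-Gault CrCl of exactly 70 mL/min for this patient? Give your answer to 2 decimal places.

Standard dose requires CrCl ≥ 70 mL/min.
Set (140 − 54) × 76.8 × 0.85 / (72 × SCr) = 70
SCr = (140 − 54) × 76.8 × 0.85 / (72 × 70) = 1.114 mg/dL

1.11 mg/dL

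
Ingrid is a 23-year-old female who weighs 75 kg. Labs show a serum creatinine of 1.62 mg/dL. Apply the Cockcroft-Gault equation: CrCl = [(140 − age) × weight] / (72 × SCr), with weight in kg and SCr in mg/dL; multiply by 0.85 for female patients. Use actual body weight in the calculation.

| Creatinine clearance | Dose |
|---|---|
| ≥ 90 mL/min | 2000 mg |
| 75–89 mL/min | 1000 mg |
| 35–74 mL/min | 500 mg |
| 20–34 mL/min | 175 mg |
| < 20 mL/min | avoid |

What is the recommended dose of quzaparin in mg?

CrCl = (140 − 23) × 75 / (72 × 1.62) × 0.85 = 8775.0 / 116.64 × 0.85 ≈ 63.9 mL/min
CrCl ≈ 64 mL/min → bracket 35–74 mL/min.
Dose for this bracket: 500 mg.

500 mg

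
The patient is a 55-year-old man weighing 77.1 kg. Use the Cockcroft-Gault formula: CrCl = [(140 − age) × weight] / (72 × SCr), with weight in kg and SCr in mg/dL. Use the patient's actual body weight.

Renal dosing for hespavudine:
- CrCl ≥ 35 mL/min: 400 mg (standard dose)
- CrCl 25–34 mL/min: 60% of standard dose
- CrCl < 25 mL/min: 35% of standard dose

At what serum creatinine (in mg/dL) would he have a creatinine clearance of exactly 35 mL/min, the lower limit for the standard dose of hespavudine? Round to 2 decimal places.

Standard dose requires CrCl ≥ 35 mL/min.
Set (140 − 55) × 77.1 / (72 × SCr) = 35
SCr = (140 − 55) × 77.1 / (72 × 35) = 2.601 mg/dL

2.60 mg/dL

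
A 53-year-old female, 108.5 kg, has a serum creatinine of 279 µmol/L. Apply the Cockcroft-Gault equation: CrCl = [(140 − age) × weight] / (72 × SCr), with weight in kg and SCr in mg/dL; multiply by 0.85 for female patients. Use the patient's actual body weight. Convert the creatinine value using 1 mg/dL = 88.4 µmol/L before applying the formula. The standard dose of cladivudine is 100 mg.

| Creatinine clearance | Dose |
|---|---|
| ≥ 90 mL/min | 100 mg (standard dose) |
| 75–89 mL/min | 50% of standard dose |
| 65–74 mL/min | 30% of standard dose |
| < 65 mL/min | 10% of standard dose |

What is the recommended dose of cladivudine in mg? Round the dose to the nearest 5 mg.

SCr = 279 / 88.4 = 3.156 mg/dL
CrCl = (140 − 53) × 108.5 / (72 × 3.156) × 0.85 = 9439.5 / 227.23 × 0.85 ≈ 35.3 mL/min
CrCl ≈ 35 mL/min → bracket < 65 mL/min.
10% of 100 mg = 10 mg

10 mg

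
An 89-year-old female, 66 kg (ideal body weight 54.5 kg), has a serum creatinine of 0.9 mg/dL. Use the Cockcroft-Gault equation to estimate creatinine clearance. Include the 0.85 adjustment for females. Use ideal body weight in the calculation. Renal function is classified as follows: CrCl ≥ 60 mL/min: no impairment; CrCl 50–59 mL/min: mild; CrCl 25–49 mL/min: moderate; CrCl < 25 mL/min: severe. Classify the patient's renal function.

CrCl = (140 − 89) × 54.5 / (72 × 0.9) × 0.85 = 2779.5 / 64.80 × 0.85 ≈ 36.5 mL/min
36 mL/min falls in the 'moderate' range.

moderate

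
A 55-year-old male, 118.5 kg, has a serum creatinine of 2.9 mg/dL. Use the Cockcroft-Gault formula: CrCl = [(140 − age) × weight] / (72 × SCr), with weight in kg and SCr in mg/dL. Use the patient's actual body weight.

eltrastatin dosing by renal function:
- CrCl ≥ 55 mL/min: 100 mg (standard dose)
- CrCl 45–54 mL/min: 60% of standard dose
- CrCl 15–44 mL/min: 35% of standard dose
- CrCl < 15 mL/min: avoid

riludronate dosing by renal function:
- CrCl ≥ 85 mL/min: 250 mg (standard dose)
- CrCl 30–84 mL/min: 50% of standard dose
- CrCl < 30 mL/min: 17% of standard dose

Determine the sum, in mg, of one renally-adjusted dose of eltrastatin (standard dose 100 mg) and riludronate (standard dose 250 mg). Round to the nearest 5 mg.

185 mg

CrCl = (140 − 55) × 118.5 / (72 × 2.9) = 10072.5 / 208.80 ≈ 48.2 mL/min
CrCl ≈ 48 mL/min.
eltrastatin: 45–54 mL/min → 60% of 100 mg = 60 mg.
riludronate: 30–84 mL/min → 50% of 250 mg = 125 mg.
Total = 60 + 125 = 185 mg.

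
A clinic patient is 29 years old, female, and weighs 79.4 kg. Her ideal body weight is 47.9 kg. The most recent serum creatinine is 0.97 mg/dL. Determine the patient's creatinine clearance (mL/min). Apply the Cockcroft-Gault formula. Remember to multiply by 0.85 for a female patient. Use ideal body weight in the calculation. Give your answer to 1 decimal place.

64.7 mL/min

CrCl = (140 − 29) × 47.9 / (72 × 0.97) × 0.85 = 5316.9 / 69.84 × 0.85 ≈ 64.7 mL/min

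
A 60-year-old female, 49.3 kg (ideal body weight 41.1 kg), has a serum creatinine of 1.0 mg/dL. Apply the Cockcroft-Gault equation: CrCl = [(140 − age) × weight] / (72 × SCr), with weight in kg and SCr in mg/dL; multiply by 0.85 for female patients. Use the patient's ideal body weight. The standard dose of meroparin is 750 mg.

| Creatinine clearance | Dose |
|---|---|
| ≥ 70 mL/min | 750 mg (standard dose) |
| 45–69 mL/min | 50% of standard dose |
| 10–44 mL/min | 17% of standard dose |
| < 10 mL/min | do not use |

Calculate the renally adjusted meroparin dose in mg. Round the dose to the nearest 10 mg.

130 mg

CrCl = (140 − 60) × 41.1 / (72 × 1) × 0.85 = 3288.0 / 72.00 × 0.85 ≈ 38.8 mL/min
CrCl ≈ 39 mL/min → bracket 10–44 mL/min.
17% of 750 mg = 127.5 mg → 130 mg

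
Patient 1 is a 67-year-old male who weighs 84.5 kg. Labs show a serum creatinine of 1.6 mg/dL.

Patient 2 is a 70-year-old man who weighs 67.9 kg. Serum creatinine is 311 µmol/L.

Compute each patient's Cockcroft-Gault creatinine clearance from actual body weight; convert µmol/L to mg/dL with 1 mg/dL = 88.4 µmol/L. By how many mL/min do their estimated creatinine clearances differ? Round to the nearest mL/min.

Patient 1: CrCl = (140 − 67) × 84.5 / (72 × 1.6) = 6168.5 / 115.20 ≈ 53.5 mL/min
Patient 2: SCr = 311 / 88.4 = 3.518 mg/dL
Patient 2: CrCl = (140 − 70) × 67.9 / (72 × 3.518) = 4753.0 / 253.30 ≈ 18.8 mL/min
|53.5 − 18.8| = 34.7 mL/min

35 mL/min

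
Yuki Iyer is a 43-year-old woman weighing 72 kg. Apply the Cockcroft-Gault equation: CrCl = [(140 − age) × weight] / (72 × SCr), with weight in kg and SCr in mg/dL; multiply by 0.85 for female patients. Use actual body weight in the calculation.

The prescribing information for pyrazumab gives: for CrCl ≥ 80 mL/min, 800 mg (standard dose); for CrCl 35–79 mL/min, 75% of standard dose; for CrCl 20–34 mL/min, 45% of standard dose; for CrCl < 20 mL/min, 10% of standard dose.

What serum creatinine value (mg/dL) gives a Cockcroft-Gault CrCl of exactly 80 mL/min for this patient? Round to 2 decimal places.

1.03 mg/dL

Standard dose requires CrCl ≥ 80 mL/min.
Set (140 − 43) × 72 × 0.85 / (72 × SCr) = 80
SCr = (140 − 43) × 72 × 0.85 / (72 × 80) = 1.031 mg/dL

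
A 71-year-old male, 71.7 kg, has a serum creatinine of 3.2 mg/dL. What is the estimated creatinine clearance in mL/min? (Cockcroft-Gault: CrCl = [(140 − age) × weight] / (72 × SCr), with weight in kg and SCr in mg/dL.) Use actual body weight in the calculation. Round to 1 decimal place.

CrCl = (140 − 71) × 71.7 / (72 × 3.2) = 4947.3 / 230.40 ≈ 21.5 mL/min

21.5 mL/min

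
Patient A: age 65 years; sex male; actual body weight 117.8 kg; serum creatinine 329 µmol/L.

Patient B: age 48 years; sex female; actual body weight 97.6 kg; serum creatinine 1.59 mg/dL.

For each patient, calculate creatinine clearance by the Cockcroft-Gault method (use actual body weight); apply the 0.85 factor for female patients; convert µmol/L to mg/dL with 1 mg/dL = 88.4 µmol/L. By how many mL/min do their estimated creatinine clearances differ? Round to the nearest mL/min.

Patient A: SCr = 329 / 88.4 = 3.722 mg/dL
Patient A: CrCl = (140 − 65) × 117.8 / (72 × 3.722) = 8835.0 / 267.98 ≈ 33.0 mL/min
Patient B: CrCl = (140 − 48) × 97.6 / (72 × 1.59) × 0.85 = 8979.2 / 114.48 × 0.85 ≈ 66.7 mL/min
|33.0 − 66.7| = 33.7 mL/min

34 mL/min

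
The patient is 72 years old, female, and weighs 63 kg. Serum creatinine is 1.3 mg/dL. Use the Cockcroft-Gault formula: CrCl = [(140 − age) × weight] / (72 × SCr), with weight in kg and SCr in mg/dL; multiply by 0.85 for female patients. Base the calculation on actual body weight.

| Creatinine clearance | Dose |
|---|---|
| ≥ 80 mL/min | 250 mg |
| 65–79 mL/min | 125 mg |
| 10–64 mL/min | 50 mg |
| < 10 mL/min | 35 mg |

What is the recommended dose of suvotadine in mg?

50 mg

CrCl = (140 − 72) × 63 / (72 × 1.3) × 0.85 = 4284.0 / 93.60 × 0.85 ≈ 38.9 mL/min
CrCl ≈ 39 mL/min → bracket 10–64 mL/min.
Dose for this bracket: 50 mg.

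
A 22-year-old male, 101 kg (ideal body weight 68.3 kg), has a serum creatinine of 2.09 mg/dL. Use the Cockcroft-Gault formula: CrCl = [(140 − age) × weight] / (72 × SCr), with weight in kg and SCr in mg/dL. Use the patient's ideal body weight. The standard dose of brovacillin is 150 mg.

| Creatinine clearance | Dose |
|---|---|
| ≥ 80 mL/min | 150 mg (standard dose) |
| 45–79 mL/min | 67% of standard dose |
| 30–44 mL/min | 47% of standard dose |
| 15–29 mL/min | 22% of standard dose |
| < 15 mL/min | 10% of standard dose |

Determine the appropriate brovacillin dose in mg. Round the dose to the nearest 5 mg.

CrCl = (140 − 22) × 68.3 / (72 × 2.09) = 8059.4 / 150.48 ≈ 53.6 mL/min
CrCl ≈ 54 mL/min → bracket 45–79 mL/min.
67% of 150 mg = 100.5 mg → 100 mg

100 mg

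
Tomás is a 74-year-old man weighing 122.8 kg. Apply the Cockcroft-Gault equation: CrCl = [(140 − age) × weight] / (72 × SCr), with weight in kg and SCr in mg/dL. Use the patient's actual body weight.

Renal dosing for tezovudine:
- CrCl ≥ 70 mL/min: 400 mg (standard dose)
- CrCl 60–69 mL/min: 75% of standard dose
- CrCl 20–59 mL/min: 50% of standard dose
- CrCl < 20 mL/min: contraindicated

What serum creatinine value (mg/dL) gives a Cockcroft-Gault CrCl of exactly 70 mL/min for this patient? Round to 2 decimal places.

Standard dose requires CrCl ≥ 70 mL/min.
Set (140 − 74) × 122.8 / (72 × SCr) = 70
SCr = (140 − 74) × 122.8 / (72 × 70) = 1.608 mg/dL

1.61 mg/dL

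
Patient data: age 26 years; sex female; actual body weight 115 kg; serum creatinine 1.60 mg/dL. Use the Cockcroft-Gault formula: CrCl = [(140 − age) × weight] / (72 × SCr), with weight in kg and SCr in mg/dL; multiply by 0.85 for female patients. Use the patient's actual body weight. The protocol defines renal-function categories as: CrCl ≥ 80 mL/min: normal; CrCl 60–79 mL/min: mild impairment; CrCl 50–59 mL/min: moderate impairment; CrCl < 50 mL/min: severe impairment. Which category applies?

CrCl = (140 − 26) × 115 / (72 × 1.6) × 0.85 = 13110.0 / 115.20 × 0.85 ≈ 96.7 mL/min
97 mL/min falls in the 'normal' range.

normal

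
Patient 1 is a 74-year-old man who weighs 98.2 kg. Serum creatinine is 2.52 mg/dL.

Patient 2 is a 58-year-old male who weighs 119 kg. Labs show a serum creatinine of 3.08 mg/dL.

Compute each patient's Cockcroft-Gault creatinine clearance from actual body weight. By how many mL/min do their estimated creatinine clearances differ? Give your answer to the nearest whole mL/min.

Patient 1: CrCl = (140 − 74) × 98.2 / (72 × 2.52) = 6481.2 / 181.44 ≈ 35.7 mL/min
Patient 2: CrCl = (140 − 58) × 119 / (72 × 3.08) = 9758.0 / 221.76 ≈ 44.0 mL/min
|35.7 − 44.0| = 8.3 mL/min

8 mL/min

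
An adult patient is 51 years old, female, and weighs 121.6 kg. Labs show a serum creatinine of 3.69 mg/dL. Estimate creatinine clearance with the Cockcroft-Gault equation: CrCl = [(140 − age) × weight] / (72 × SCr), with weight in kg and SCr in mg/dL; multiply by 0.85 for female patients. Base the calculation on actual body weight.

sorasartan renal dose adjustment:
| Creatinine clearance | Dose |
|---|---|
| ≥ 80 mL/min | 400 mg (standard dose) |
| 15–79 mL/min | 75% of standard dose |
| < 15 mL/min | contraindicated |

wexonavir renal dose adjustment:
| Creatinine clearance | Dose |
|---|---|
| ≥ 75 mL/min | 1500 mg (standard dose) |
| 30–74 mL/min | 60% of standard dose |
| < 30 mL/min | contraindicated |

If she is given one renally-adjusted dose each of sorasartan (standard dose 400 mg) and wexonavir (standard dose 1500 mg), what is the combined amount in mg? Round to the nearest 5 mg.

1200 mg

CrCl = (140 − 51) × 121.6 / (72 × 3.69) × 0.85 = 10822.4 / 265.68 × 0.85 ≈ 34.6 mL/min
CrCl ≈ 35 mL/min.
sorasartan: 15–79 mL/min → 75% of 400 mg = 300 mg.
wexonavir: 30–74 mL/min → 60% of 1500 mg = 900 mg.
Total = 300 + 900 = 1200 mg.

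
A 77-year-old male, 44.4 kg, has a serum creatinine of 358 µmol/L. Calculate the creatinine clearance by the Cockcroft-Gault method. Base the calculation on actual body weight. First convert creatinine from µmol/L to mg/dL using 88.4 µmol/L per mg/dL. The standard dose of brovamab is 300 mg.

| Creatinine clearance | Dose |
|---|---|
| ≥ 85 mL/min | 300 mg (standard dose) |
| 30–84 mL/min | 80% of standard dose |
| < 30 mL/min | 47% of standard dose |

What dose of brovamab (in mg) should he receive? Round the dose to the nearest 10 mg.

140 mg

SCr = 358 / 88.4 = 4.05 mg/dL
CrCl = (140 − 77) × 44.4 / (72 × 4.05) = 2797.2 / 291.60 ≈ 9.6 mL/min
CrCl ≈ 10 mL/min → bracket < 30 mL/min.
47% of 300 mg = 141 mg → 140 mg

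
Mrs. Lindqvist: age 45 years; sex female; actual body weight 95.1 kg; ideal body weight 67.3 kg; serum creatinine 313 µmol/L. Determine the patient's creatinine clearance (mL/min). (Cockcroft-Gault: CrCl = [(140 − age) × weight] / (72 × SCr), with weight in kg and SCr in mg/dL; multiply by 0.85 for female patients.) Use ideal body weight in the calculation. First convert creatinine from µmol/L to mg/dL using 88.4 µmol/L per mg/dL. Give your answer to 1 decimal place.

21.3 mL/min

SCr = 313 / 88.4 = 3.541 mg/dL
CrCl = (140 − 45) × 67.3 / (72 × 3.541) × 0.85 = 6393.5 / 254.95 × 0.85 ≈ 21.3 mL/min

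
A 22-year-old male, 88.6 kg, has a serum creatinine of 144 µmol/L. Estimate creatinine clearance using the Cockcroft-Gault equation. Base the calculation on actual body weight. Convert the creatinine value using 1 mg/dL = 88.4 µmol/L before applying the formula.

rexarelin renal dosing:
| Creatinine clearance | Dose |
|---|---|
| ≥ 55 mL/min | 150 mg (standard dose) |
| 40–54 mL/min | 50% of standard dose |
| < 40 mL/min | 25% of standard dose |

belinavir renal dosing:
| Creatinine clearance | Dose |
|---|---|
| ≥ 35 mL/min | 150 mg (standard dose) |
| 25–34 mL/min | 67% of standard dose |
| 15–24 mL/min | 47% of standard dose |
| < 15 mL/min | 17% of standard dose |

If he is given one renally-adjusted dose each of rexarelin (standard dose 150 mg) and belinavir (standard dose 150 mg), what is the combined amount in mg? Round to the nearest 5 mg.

SCr = 144 / 88.4 = 1.629 mg/dL
CrCl = (140 − 22) × 88.6 / (72 × 1.629) = 10454.8 / 117.29 ≈ 89.1 mL/min
CrCl ≈ 89 mL/min.
rexarelin: ≥ 55 mL/min → 100% of 150 mg = 150 mg.
belinavir: ≥ 35 mL/min → 100% of 150 mg = 150 mg.
Total = 150 + 150 = 300 mg.

300 mg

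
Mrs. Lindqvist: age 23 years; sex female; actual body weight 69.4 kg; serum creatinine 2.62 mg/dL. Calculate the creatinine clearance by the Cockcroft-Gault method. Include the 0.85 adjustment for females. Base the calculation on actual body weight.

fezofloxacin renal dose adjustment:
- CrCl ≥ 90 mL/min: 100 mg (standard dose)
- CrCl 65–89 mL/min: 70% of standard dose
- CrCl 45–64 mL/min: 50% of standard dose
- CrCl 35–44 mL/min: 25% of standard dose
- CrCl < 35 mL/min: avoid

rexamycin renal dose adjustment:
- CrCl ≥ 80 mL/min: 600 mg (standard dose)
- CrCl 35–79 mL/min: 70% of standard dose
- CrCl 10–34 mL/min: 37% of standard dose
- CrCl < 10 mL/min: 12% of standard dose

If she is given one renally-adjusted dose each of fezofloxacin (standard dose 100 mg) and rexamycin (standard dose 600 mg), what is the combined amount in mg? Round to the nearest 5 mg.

CrCl = (140 − 23) × 69.4 / (72 × 2.62) × 0.85 = 8119.8 / 188.64 × 0.85 ≈ 36.6 mL/min
CrCl ≈ 37 mL/min.
fezofloxacin: 35–44 mL/min → 25% of 100 mg = 25 mg.
rexamycin: 35–79 mL/min → 70% of 600 mg = 420 mg.
Total = 25 + 420 = 445 mg.

445 mg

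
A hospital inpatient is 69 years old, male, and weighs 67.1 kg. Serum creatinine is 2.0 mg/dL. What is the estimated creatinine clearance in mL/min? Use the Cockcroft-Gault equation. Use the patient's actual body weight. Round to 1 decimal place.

CrCl = (140 − 69) × 67.1 / (72 × 2) = 4764.1 / 144.00 ≈ 33.1 mL/min

33.1 mL/min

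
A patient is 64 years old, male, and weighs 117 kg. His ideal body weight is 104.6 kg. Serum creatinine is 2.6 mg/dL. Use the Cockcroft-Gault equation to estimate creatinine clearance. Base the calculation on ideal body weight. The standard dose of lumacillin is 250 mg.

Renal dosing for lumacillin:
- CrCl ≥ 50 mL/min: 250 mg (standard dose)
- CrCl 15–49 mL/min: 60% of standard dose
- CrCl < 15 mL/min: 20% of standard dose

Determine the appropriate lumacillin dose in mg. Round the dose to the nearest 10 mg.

CrCl = (140 − 64) × 104.6 / (72 × 2.6) = 7949.6 / 187.20 ≈ 42.5 mL/min
CrCl ≈ 42 mL/min → bracket 15–49 mL/min.
60% of 250 mg = 150 mg

150 mg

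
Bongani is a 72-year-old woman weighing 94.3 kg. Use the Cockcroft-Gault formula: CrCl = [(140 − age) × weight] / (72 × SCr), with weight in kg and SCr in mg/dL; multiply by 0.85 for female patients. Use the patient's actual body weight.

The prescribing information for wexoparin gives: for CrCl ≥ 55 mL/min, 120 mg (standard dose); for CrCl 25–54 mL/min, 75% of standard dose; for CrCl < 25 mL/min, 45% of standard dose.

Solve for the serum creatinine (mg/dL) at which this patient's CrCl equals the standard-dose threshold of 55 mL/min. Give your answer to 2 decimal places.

1.38 mg/dL

Standard dose requires CrCl ≥ 55 mL/min.
Set (140 − 72) × 94.3 × 0.85 / (72 × SCr) = 55
SCr = (140 − 72) × 94.3 × 0.85 / (72 × 55) = 1.376 mg/dL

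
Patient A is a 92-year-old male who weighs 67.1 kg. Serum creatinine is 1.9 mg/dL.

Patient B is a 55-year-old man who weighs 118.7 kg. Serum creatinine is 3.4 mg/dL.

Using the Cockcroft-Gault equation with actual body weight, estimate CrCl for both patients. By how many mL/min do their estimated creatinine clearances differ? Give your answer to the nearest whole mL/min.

Patient A: CrCl = (140 − 92) × 67.1 / (72 × 1.9) = 3220.8 / 136.80 ≈ 23.5 mL/min
Patient B: CrCl = (140 − 55) × 118.7 / (72 × 3.4) = 10089.5 / 244.80 ≈ 41.2 mL/min
|23.5 − 41.2| = 17.7 mL/min

18 mL/min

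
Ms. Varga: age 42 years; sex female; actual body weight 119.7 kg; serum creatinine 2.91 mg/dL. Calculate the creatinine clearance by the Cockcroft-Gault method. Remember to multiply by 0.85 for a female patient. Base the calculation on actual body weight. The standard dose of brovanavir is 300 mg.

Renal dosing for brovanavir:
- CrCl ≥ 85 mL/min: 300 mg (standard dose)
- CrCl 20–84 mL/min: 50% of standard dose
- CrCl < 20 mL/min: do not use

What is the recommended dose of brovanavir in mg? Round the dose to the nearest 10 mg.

150 mg

CrCl = (140 − 42) × 119.7 / (72 × 2.91) × 0.85 = 11730.6 / 209.52 × 0.85 ≈ 47.6 mL/min
CrCl ≈ 48 mL/min → bracket 20–84 mL/min.
50% of 300 mg = 150 mg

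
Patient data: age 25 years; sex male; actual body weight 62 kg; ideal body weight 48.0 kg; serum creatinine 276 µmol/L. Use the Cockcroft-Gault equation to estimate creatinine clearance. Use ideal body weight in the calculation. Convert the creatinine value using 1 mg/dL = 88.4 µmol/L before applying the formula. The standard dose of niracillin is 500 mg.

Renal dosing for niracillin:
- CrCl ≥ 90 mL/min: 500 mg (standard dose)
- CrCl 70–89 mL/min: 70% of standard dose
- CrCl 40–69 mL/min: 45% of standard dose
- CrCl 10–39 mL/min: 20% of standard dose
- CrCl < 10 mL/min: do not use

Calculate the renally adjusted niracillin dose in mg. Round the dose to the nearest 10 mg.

100 mg

SCr = 276 / 88.4 = 3.122 mg/dL
CrCl = (140 − 25) × 48 / (72 × 3.122) = 5520.0 / 224.78 ≈ 24.6 mL/min
CrCl ≈ 25 mL/min → bracket 10–39 mL/min.
20% of 500 mg = 100 mg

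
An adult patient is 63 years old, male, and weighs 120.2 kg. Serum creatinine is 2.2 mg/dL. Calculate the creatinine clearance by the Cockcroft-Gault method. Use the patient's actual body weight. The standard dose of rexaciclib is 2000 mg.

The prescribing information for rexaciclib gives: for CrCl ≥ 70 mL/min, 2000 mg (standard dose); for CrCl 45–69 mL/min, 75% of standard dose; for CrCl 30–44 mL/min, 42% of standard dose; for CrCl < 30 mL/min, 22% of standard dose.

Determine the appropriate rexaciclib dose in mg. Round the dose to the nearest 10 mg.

CrCl = (140 − 63) × 120.2 / (72 × 2.2) = 9255.4 / 158.40 ≈ 58.4 mL/min
CrCl ≈ 58 mL/min → bracket 45–69 mL/min.
75% of 2000 mg = 1500 mg

1500 mg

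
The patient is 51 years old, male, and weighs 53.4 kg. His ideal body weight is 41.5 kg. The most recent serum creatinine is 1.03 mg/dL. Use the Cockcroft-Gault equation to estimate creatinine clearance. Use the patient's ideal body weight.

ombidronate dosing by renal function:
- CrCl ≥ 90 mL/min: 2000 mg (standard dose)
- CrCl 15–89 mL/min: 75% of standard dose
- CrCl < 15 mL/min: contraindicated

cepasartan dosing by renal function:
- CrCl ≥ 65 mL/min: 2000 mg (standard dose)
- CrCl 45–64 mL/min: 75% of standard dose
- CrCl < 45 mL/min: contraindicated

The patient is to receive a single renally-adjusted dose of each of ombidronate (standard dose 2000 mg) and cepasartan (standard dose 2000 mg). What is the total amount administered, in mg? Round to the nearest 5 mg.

3000 mg

CrCl = (140 − 51) × 41.5 / (72 × 1.03) = 3693.5 / 74.16 ≈ 49.8 mL/min
CrCl ≈ 50 mL/min.
ombidronate: 15–89 mL/min → 75% of 2000 mg = 1500 mg.
cepasartan: 45–64 mL/min → 75% of 2000 mg = 1500 mg.
Total = 1500 + 1500 = 3000 mg.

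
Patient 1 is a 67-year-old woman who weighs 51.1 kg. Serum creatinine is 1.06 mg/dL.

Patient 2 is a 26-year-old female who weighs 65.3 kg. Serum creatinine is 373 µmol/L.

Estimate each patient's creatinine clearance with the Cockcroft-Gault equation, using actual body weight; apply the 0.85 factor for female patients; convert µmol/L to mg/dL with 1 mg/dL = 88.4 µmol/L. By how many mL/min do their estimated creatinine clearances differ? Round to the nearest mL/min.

21 mL/min

Patient 1: CrCl = (140 − 67) × 51.1 / (72 × 1.06) × 0.85 = 3730.3 / 76.32 × 0.85 ≈ 41.5 mL/min
Patient 2: SCr = 373 / 88.4 = 4.219 mg/dL
Patient 2: CrCl = (140 − 26) × 65.3 / (72 × 4.219) × 0.85 = 7444.2 / 303.77 × 0.85 ≈ 20.8 mL/min
|41.5 − 20.8| = 20.7 mL/min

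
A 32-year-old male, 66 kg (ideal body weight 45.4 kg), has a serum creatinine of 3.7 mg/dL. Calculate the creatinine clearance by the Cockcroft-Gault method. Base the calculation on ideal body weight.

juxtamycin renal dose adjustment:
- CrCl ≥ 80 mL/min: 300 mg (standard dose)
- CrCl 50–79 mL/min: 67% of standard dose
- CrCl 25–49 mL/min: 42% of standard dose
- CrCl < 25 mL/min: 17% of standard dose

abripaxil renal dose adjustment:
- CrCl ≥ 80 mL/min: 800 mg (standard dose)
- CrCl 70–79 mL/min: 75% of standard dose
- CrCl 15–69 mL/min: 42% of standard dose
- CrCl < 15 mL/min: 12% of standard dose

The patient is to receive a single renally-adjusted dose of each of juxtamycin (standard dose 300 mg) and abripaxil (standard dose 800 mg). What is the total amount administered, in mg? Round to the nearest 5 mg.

CrCl = (140 − 32) × 45.4 / (72 × 3.7) = 4903.2 / 266.40 ≈ 18.4 mL/min
CrCl ≈ 18 mL/min.
juxtamycin: < 25 mL/min → 17% of 300 mg = 51 mg.
abripaxil: 15–69 mL/min → 42% of 800 mg = 336 mg.
Total = 51 + 336 = 387 mg.

385 mg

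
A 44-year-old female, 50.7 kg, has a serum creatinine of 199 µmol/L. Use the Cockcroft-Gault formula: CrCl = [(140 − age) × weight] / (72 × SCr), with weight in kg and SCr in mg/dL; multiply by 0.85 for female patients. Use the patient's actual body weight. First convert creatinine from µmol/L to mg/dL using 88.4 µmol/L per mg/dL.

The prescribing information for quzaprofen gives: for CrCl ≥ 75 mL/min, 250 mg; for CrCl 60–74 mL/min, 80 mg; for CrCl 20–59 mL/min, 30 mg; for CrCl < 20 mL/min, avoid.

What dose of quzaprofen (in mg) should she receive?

30 mg

SCr = 199 / 88.4 = 2.251 mg/dL
CrCl = (140 − 44) × 50.7 / (72 × 2.251) × 0.85 = 4867.2 / 162.07 × 0.85 ≈ 25.5 mL/min
CrCl ≈ 26 mL/min → bracket 20–59 mL/min.
Dose for this bracket: 30 mg.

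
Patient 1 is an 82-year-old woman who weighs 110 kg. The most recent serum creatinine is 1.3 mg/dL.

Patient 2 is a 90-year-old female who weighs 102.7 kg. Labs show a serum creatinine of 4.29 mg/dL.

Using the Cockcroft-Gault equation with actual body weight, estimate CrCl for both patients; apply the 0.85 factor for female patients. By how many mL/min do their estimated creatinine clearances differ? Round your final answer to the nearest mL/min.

44 mL/min

Patient 1: CrCl = (140 − 82) × 110 / (72 × 1.3) × 0.85 = 6380.0 / 93.60 × 0.85 ≈ 57.9 mL/min
Patient 2: CrCl = (140 − 90) × 102.7 / (72 × 4.29) × 0.85 = 5135.0 / 308.88 × 0.85 ≈ 14.1 mL/min
|57.9 − 14.1| = 43.8 mL/min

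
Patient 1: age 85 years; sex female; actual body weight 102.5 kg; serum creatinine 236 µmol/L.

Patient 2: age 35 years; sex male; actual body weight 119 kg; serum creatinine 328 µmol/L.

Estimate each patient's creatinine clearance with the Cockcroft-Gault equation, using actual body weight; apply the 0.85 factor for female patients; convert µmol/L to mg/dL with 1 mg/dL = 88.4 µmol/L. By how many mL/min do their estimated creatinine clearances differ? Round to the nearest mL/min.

Patient 1: SCr = 236 / 88.4 = 2.67 mg/dL
Patient 1: CrCl = (140 − 85) × 102.5 / (72 × 2.67) × 0.85 = 5637.5 / 192.24 × 0.85 ≈ 24.9 mL/min
Patient 2: SCr = 328 / 88.4 = 3.71 mg/dL
Patient 2: CrCl = (140 − 35) × 119 / (72 × 3.71) = 12495.0 / 267.12 ≈ 46.8 mL/min
|24.9 − 46.8| = 21.9 mL/min

22 mL/min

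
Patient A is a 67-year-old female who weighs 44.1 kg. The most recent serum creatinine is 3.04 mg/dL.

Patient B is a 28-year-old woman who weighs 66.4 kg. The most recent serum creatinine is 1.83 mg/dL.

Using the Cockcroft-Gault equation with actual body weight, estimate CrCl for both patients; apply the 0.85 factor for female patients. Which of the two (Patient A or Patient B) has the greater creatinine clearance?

Patient A: CrCl = (140 − 67) × 44.1 / (72 × 3.04) × 0.85 = 3219.3 / 218.88 × 0.85 ≈ 12.5 mL/min
Patient B: CrCl = (140 − 28) × 66.4 / (72 × 1.83) × 0.85 = 7436.8 / 131.76 × 0.85 ≈ 48.0 mL/min
12.5 vs 48.0 mL/min → Patient B is higher.

Patient B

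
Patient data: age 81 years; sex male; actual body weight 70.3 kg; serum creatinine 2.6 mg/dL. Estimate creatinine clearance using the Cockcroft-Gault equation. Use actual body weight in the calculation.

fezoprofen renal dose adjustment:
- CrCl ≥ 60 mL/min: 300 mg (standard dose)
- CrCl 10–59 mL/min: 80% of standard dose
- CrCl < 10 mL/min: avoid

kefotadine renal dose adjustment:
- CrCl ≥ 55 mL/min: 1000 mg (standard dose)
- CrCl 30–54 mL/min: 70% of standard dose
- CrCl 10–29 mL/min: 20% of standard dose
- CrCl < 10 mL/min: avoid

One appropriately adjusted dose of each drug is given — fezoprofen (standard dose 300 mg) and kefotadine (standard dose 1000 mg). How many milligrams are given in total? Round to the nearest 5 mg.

CrCl = (140 − 81) × 70.3 / (72 × 2.6) = 4147.7 / 187.20 ≈ 22.2 mL/min
CrCl ≈ 22 mL/min.
fezoprofen: 10–59 mL/min → 80% of 300 mg = 240 mg.
kefotadine: 10–29 mL/min → 20% of 1000 mg = 200 mg.
Total = 240 + 200 = 440 mg.

440 mg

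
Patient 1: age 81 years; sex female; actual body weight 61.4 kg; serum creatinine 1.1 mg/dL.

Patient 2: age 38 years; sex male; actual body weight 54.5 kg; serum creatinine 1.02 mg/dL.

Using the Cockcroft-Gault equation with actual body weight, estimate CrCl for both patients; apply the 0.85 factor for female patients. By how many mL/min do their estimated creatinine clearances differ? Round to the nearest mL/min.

Patient 1: CrCl = (140 − 81) × 61.4 / (72 × 1.1) × 0.85 = 3622.6 / 79.20 × 0.85 ≈ 38.9 mL/min
Patient 2: CrCl = (140 − 38) × 54.5 / (72 × 1.02) = 5559.0 / 73.44 ≈ 75.7 mL/min
|38.9 − 75.7| = 36.8 mL/min

37 mL/min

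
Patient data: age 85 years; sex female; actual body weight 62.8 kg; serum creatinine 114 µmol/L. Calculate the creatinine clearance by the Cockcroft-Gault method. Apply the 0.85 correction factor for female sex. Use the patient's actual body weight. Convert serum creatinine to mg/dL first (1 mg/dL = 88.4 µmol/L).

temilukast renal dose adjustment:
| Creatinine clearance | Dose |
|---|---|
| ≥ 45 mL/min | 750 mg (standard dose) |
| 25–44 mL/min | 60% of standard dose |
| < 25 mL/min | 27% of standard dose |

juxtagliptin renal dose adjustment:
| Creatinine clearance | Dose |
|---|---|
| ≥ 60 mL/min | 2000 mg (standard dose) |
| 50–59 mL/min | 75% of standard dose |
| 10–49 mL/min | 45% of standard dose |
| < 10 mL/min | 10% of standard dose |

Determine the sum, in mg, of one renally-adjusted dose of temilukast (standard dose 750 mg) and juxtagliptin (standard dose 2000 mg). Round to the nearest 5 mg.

1350 mg

SCr = 114 / 88.4 = 1.29 mg/dL
CrCl = (140 − 85) × 62.8 / (72 × 1.29) × 0.85 = 3454.0 / 92.88 × 0.85 ≈ 31.6 mL/min
CrCl ≈ 32 mL/min.
temilukast: 25–44 mL/min → 60% of 750 mg = 450 mg.
juxtagliptin: 10–49 mL/min → 45% of 2000 mg = 900 mg.
Total = 450 + 900 = 1350 mg.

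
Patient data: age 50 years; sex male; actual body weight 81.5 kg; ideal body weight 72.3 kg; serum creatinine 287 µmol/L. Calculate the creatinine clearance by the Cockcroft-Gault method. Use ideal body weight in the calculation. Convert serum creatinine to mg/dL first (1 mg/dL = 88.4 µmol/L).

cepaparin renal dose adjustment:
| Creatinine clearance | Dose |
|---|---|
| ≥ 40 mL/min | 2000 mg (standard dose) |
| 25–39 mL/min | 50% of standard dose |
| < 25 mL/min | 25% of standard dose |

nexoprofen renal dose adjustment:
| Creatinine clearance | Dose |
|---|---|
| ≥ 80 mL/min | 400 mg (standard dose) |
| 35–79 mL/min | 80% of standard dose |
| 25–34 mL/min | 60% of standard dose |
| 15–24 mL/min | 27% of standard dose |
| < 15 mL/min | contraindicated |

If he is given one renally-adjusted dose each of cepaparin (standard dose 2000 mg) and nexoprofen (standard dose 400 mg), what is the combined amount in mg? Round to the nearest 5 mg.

1240 mg

SCr = 287 / 88.4 = 3.247 mg/dL
CrCl = (140 − 50) × 72.3 / (72 × 3.247) = 6507.0 / 233.78 ≈ 27.8 mL/min
CrCl ≈ 28 mL/min.
cepaparin: 25–39 mL/min → 50% of 2000 mg = 1000 mg.
nexoprofen: 25–34 mL/min → 60% of 400 mg = 240 mg.
Total = 1000 + 240 = 1240 mg.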